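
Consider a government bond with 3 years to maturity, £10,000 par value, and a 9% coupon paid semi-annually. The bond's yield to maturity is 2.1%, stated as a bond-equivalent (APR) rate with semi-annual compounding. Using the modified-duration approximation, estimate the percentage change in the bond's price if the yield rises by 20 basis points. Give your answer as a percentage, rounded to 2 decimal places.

Periodic yield y = 0.0105. Modified duration first:
  t   CF        PV=CF/(1+0.0105)^t    t·PV
  1       450.00       445.3241       445.3241
  2       450.00       440.6968       881.3936
  3       450.00       436.1175     1,308.3526
  4       450.00       431.5859     1,726.3436
  5       450.00       427.1013     2,135.5067
  6    10,450.00     9,815.1826    58,891.0956
  Σ                 11,996.0082    65,388.0161
P = 11,996.0082; D_Mac = 5.45081 half-year periods = 2.72541 yrs; D_mod = 2.72541/(1+0.0105) = 2.69709 yrs.
ΔP/P ≈ -D_mod · Δy = -2.69709 × (+0.002) = -0.005394 = -0.5394%.

-0.54%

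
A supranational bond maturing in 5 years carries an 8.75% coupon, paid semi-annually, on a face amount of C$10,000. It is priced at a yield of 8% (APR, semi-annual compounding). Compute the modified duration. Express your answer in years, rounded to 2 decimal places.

4.01 years

Periodic yield y = 0.04. First find Macaulay duration:
  t   CF        PV=CF/(1+0.04)^t    t·PV
  1       437.50       420.6731       420.6731
  2       437.50       404.4933       808.9867
  3       437.50       388.9359     1,166.8077
  4       437.50       373.9768     1,495.9073
  5       437.50       359.5931     1,797.9655
  6       437.50       345.7626     2,074.5756
  7       437.50       332.4640     2,327.2483
  8       437.50       319.6770     2,557.4157
  9       437.50       307.3817     2,766.4353
  10   10,437.50     7,051.2010    70,512.0101
  Σ                 10,304.1586    85,928.0254
P = 10,304.1586; Macaulay duration = 85,928.0254 / 10,304.1586 = 8.33916 half-year periods = 4.16958 years.
Modified duration = D_Mac / (1 + y) = 4.16958 / 1.04 = 4.00921 years.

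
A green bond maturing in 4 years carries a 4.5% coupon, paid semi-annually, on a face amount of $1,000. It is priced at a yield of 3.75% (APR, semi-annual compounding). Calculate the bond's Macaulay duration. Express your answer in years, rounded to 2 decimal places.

3.71 years

Periodic yield y = 0.01875. Discount each cash flow and weight by its period:
  t   CF        PV=CF/(1+0.01875)^t    t·PV
  1        22.50        22.0859        22.0859
  2        22.50        21.6794        43.3588
  3        22.50        21.2804        63.8412
  4        22.50        20.8887        83.5549
  5        22.50        20.5043       102.5214
  6        22.50        20.1269       120.7614
  7        22.50        19.7565       138.2952
  8     1,022.50       881.2971     7,050.3768
  Σ                  1,027.6191     7,624.7956
Price P = Σ PV = 1,027.6191.
Macaulay duration = Σ(t·PV) / P = 7,624.7956 / 1,027.6191 = 7.41987 half-year periods.
In years: 7.41987 / 2 = 3.70993 years.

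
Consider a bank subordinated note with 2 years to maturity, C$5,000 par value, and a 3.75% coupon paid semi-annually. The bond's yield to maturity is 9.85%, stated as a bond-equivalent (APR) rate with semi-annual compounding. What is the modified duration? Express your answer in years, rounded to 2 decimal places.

Periodic yield y = 0.04925. First find Macaulay duration:
  t   CF        PV=CF/(1+0.04925)^t    t·PV
  1        93.75        89.3495        89.3495
  2        93.75        85.1556       170.3112
  3        93.75        81.1586       243.4757
  4     5,093.75     4,202.6354    16,810.5416
  Σ                  4,458.2991    17,313.6781
P = 4,458.2991; Macaulay duration = 17,313.6781 / 4,458.2991 = 3.88347 half-year periods = 1.94174 years.
Modified duration = D_Mac / (1 + y) = 1.94174 / 1.04925 = 1.85059 years.

1.85 years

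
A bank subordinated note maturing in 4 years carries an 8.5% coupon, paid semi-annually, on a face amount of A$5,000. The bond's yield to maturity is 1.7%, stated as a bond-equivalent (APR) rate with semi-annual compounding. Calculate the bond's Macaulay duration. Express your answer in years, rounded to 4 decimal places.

Periodic yield y = 0.0085. Discount each cash flow and weight by its period:
  t   CF        PV=CF/(1+0.0085)^t    t·PV
  1       212.50       210.7090       210.7090
  2       212.50       208.9330       417.8661
  3       212.50       207.1721       621.5162
  4       212.50       205.4260       821.7038
  5       212.50       203.6946     1,018.4728
  6       212.50       201.9777     1,211.8665
  7       212.50       200.2754     1,401.9278
  8     5,212.50     4,871.2324    38,969.8590
  Σ                  6,309.4201    44,673.9212
Price P = Σ PV = 6,309.4201.
Macaulay duration = Σ(t·PV) / P = 44,673.9212 / 6,309.4201 = 7.08051 half-year periods.
In years: 7.08051 / 2 = 3.54026 years.

3.5403 years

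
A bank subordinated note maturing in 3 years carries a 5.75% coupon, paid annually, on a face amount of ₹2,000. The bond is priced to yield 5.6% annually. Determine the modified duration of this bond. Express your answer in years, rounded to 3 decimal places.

Periodic yield y = 0.056. First find Macaulay duration:
  t   CF        PV=CF/(1+0.056)^t    t·PV
  1       115.00       108.9015       108.9015
  2       115.00       103.1264       206.2529
  3     2,115.00     1,796.0508     5,388.1524
  Σ                  2,008.0788     5,703.3068
P = 2,008.0788; Macaulay duration = 5,703.3068 / 2,008.0788 = 2.84018 years.
Modified duration = D_Mac / (1 + y) = 2.84018 / 1.056 = 2.68957 years.

2.690 years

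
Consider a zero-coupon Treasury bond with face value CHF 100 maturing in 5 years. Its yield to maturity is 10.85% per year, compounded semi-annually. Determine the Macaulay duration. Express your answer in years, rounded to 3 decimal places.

5.000 years

A zero-coupon bond has a single cash flow at maturity, so its Macaulay duration equals its maturity: 5 years.
(Equivalently: 10 semi-annual periods ÷ 2 = 5 years.)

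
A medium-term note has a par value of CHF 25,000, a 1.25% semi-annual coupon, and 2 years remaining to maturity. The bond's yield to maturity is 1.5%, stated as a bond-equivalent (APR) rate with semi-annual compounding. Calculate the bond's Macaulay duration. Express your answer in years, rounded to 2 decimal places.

Periodic yield y = 0.0075. Discount each cash flow and weight by its period:
  t   CF        PV=CF/(1+0.0075)^t    t·PV
  1       156.25       155.0868       155.0868
  2       156.25       153.9324       307.8647
  3       156.25       152.7865       458.3594
  4    25,156.25    24,415.5034    97,662.0136
  Σ                 24,877.3090    98,583.3245
Price P = Σ PV = 24,877.3090.
Macaulay duration = Σ(t·PV) / P = 98,583.3245 / 24,877.3090 = 3.96278 half-year periods.
In years: 3.96278 / 2 = 1.98139 years.

1.98 years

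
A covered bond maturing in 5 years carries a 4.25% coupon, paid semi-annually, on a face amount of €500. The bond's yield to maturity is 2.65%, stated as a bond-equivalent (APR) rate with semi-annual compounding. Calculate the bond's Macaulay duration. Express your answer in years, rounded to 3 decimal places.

4.576 years

Periodic yield y = 0.01325. Discount each cash flow and weight by its period:
  t   CF        PV=CF/(1+0.01325)^t    t·PV
  1       10.625        10.4861        10.4861
  2       10.625        10.3489        20.6979
  3       10.625        10.2136        30.6408
  4       10.625        10.0800        40.3202
  5       10.625         9.9482        49.7412
  6       10.625         9.8181        58.9088
  7       10.625         9.6898        67.8283
  8       10.625         9.5630        76.5043
  9       10.625         9.4380        84.9419
  10     510.625       447.6473     4,476.4728
  Σ                    537.2331     4,916.5422
Price P = Σ PV = 537.2331.
Macaulay duration = Σ(t·PV) / P = 4,916.5422 / 537.2331 = 9.15160 half-year periods.
In years: 9.15160 / 2 = 4.57580 years.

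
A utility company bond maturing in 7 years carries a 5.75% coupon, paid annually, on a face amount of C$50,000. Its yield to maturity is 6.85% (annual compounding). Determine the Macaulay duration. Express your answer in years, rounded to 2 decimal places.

Periodic yield y = 0.0685. Discount each cash flow and weight by its year:
  t   CF        PV=CF/(1+0.0685)^t    t·PV
  1     2,875.00     2,690.6879     2,690.6879
  2     2,875.00     2,518.1917     5,036.3835
  3     2,875.00     2,356.7541     7,070.2623
  4     2,875.00     2,205.6660     8,822.6639
  5     2,875.00     2,064.2639    10,321.3195
  6     2,875.00     1,931.9269    11,591.5614
  7    52,875.00    33,252.8363   232,769.8544
  Σ                 47,020.3268   278,302.7328
Price P = Σ PV = 47,020.3268.
Macaulay duration = Σ(t·PV) / P = 278,302.7328 / 47,020.3268 = 5.91877 years.

5.92 years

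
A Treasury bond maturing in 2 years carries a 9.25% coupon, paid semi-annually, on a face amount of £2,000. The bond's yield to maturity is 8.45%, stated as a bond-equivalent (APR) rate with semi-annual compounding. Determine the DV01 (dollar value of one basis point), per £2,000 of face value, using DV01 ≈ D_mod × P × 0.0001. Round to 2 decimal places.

£0.36

Periodic yield y = 0.04225.
  t   CF        PV=CF/(1+0.04225)^t    t·PV
  1        92.50        88.7503        88.7503
  2        92.50        85.1526       170.3052
  3        92.50        81.7007       245.1022
  4     2,092.50     1,773.2822     7,093.1287
  Σ                  2,028.8858     7,597.2865
P = 2,028.8858; D_Mac = 3.74456 half-year periods = 1.87228 yrs; D_mod = 1.79638 yrs.
DV01 ≈ 1.79638 × 2,028.8858 × 0.0001 = 0.364466.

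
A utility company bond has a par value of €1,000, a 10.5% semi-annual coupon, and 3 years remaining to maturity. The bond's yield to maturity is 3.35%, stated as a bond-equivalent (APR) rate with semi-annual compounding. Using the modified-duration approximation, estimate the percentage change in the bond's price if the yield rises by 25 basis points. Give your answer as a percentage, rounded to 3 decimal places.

Periodic yield y = 0.01675. Modified duration first:
  t   CF        PV=CF/(1+0.01675)^t    t·PV
  1        52.50        51.6351        51.6351
  2        52.50        50.7845       101.5689
  3        52.50        49.9478       149.8435
  4        52.50        49.1250       196.5000
  5        52.50        48.3157       241.5786
  6     1,052.50       952.6580     5,715.9480
  Σ                  1,202.4661     6,457.0742
P = 1,202.4661; D_Mac = 5.36986 half-year periods = 2.68493 yrs; D_mod = 2.68493/(1+0.01675) = 2.64070 yrs.
ΔP/P ≈ -D_mod · Δy = -2.64070 × (+0.0025) = -0.006602 = -0.6602%.

-0.660%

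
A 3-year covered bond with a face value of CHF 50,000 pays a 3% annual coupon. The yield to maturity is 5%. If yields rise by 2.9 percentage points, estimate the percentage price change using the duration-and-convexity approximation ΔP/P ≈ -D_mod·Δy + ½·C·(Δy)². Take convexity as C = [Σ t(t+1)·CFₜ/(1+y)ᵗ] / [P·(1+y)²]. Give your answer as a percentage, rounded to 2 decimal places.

With y = 0.05:
  t   CF        PV=CF/(1+0.05)^t    t·PV        t(t+1)·PV
  1     1,500.00     1,428.5714     1,428.5714       2,857.1429
  2     1,500.00     1,360.5442     2,721.0884       8,163.2653
  3    51,500.00    44,487.6363   133,462.9090     533,851.6359
  Σ                 47,276.7520   137,612.5688     544,872.0441
P = 47,276.7520; D_Mac = 2.91079 yrs; D_mod = 2.77218 yrs; C = 10.45366.
Duration effect: -2.77218 × (+0.029) = -0.080393
Convexity effect: 0.5 × 10.45366 × (0.029)² = +0.0043958
ΔP/P ≈ -0.080393 + 0.0043958 = -0.075997 = -7.5997%.

-7.60%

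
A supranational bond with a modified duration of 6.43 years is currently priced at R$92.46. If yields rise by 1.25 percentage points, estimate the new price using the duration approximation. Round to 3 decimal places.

Duration approximation: ΔP/P ≈ -D_mod · Δy = -6.43 × (+0.0125) = -0.080375.
New price ≈ 92.46 × (1 - 0.080375) = 85.0285275.

R$85.029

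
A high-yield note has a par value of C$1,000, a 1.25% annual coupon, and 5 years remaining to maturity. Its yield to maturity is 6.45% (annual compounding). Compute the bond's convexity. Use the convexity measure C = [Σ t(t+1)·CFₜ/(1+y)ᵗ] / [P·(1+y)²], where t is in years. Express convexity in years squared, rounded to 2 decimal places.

With y = 0.0645:
  t   CF        PV=CF/(1+0.0645)^t    t·PV        t(t+1)·PV
  1        12.50        11.7426        11.7426          23.4852
  2        12.50        11.0311        22.0622          66.1866
  3        12.50        10.3627        31.0881         124.3524
  4        12.50         9.7348        38.9392         194.6961
  5     1,012.50       740.7415     3,703.7077      22,222.2463
  Σ                    783.6128     3,807.5399      22,630.9667
P = 783.6128.
Convexity = Σ t(t+1)·PV / [P·(1+y)²] = 22,630.9667 / (783.6128 × 1.133160) = 25.48650.

25.49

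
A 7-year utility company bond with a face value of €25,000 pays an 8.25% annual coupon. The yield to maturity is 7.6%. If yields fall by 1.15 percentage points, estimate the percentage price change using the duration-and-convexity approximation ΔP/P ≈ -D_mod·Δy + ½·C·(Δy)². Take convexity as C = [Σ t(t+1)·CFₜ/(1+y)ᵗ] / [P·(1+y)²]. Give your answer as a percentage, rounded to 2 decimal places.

+6.24%

With y = 0.076:
  t   CF        PV=CF/(1+0.076)^t    t·PV        t(t+1)·PV
  1     2,062.50     1,916.8216     1,916.8216       3,833.6431
  2     2,062.50     1,781.4327     3,562.8654      10,688.5961
  3     2,062.50     1,655.6066     4,966.8197      19,867.2789
  4     2,062.50     1,538.6678     6,154.6713      30,773.3565
  5     2,062.50     1,429.9887     7,149.9434      42,899.6605
  6     2,062.50     1,328.9858     7,973.9146      55,817.4021
  7    27,062.50    16,206.2306   113,443.6142     907,548.9139
  Σ                 25,857.7337   145,168.6502   1,071,428.8512
P = 25,857.7337; D_Mac = 5.61413 yrs; D_mod = 5.21759 yrs; C = 35.78890.
Duration effect: -5.21759 × (-0.0115) = +0.060002
Convexity effect: 0.5 × 35.78890 × (-0.0115)² = +0.0023665
ΔP/P ≈ +0.060002 + 0.0023665 = +0.062369 = +6.2369%.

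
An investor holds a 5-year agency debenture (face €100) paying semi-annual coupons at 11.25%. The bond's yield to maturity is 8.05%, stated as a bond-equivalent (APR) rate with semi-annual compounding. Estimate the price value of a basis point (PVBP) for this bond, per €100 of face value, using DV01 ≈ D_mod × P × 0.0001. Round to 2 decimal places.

€0.04

Periodic yield y = 0.04025.
  t   CF        PV=CF/(1+0.04025)^t    t·PV
  1        5.625         5.4074         5.4074
  2        5.625         5.1981        10.3963
  3        5.625         4.9970        14.9910
  4        5.625         4.8037        19.2146
  5        5.625         4.6178        23.0889
  6        5.625         4.4391        26.6347
  7        5.625         4.2674        29.8715
  8        5.625         4.1022        32.8179
  9        5.625         3.9435        35.4916
  10     105.625        71.1852       711.8516
  Σ                    112.9613       909.7654
P = 112.9613; D_Mac = 8.05378 half-year periods = 4.02689 yrs; D_mod = 3.87108 yrs.
DV01 ≈ 3.87108 × 112.9613 × 0.0001 = 0.043728.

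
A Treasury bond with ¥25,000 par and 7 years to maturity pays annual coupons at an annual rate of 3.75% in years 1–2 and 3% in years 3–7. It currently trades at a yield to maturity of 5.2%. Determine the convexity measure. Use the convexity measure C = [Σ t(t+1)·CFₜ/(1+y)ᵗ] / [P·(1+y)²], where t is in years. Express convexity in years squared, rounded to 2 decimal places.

With y = 0.052:
  t   CF        PV=CF/(1+0.052)^t    t·PV        t(t+1)·PV
  1       937.50       891.1597       891.1597       1,782.3194
  2       937.50       847.1100     1,694.2200       5,082.6599
  3       750.00       644.1901     1,932.5703       7,730.2812
  4       750.00       612.3480     2,449.3920      12,246.9600
  5       750.00       582.0798     2,910.3992      17,462.3955
  6       750.00       553.3078     3,319.8470      23,238.9293
  7    25,750.00    18,057.8921   126,405.2450   1,011,241.9598
  Σ                 22,188.0876   139,602.8332   1,078,785.5050
P = 22,188.0876.
Convexity = Σ t(t+1)·PV / [P·(1+y)²] = 1,078,785.5050 / (22,188.0876 × 1.106704) = 43.93228.

43.93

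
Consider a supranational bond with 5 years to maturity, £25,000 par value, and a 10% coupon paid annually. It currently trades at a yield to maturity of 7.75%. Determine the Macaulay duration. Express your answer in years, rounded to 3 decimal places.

4.208 years

Periodic yield y = 0.0775. Discount each cash flow and weight by its year:
  t   CF        PV=CF/(1+0.0775)^t    t·PV
  1     2,500.00     2,320.1856     2,320.1856
  2     2,500.00     2,153.3045     4,306.6090
  3     2,500.00     1,998.4265     5,995.2794
  4     2,500.00     1,854.6881     7,418.7525
  5    27,500.00    18,934.1712    94,670.8560
  Σ                 27,260.7759   114,711.6826
Price P = Σ PV = 27,260.7759.
Macaulay duration = Σ(t·PV) / P = 114,711.6826 / 27,260.7759 = 4.20794 years.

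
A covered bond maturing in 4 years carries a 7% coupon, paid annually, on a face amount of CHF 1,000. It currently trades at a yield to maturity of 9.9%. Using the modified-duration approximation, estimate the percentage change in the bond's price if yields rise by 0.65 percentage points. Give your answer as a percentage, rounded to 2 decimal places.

Periodic yield y = 0.099. Modified duration first:
  t   CF        PV=CF/(1+0.099)^t    t·PV
  1        70.00        63.6943        63.6943
  2        70.00        57.9566       115.9131
  3        70.00        52.7357       158.2072
  4     1,070.00       733.4880     2,933.9520
  Σ                    907.8746     3,271.7666
P = 907.8746; D_Mac = 3.60377 yrs; D_mod = 3.60377/(1+0.099) = 3.27913 yrs.
ΔP/P ≈ -D_mod · Δy = -3.27913 × (+0.0065) = -0.021314 = -2.1314%.

-2.13%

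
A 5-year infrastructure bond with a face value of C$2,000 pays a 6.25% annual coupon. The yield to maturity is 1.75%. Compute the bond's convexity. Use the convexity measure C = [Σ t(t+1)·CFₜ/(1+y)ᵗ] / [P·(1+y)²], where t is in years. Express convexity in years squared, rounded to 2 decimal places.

25.14

With y = 0.0175:
  t   CF        PV=CF/(1+0.0175)^t    t·PV        t(t+1)·PV
  1       125.00       122.8501       122.8501         245.7002
  2       125.00       120.7372       241.4744         724.4233
  3       125.00       118.6607       355.9820       1,423.9279
  4       125.00       116.6198       466.4793       2,332.3963
  5     2,125.00     1,948.4391     9,742.1957      58,453.1742
  Σ                  2,427.3070    10,928.9815      63,179.6219
P = 2,427.3070.
Convexity = Σ t(t+1)·PV / [P·(1+y)²] = 63,179.6219 / (2,427.3070 × 1.035306) = 25.14105.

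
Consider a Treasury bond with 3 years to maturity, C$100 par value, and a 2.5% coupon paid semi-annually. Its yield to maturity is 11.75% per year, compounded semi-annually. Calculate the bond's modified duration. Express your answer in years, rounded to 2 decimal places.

Periodic yield y = 0.05875. First find Macaulay duration:
  t   CF        PV=CF/(1+0.05875)^t    t·PV
  1         1.25         1.1806         1.1806
  2         1.25         1.1151         2.2302
  3         1.25         1.0532         3.1597
  4         1.25         0.9948         3.9792
  5         1.25         0.9396         4.6980
  6       101.25        71.8844       431.3062
  Σ                     77.1678       446.5541
P = 77.1678; Macaulay duration = 446.5541 / 77.1678 = 5.78679 half-year periods = 2.89340 years.
Modified duration = D_Mac / (1 + y) = 2.89340 / 1.05875 = 2.73284 years.

2.73 years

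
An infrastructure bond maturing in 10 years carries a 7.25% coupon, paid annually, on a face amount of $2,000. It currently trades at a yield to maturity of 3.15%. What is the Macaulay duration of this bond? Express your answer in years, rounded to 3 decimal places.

7.833 years

Periodic yield y = 0.0315. Discount each cash flow and weight by its year:
  t   CF        PV=CF/(1+0.0315)^t    t·PV
  1       145.00       140.5720       140.5720
  2       145.00       136.2792       272.5584
  3       145.00       132.1175       396.3525
  4       145.00       128.0829       512.3315
  5       145.00       124.1715       620.8574
  6       145.00       120.3795       722.2771
  7       145.00       116.7034       816.9236
  8       145.00       113.1395       905.1158
  9       145.00       109.6844       987.1597
  10    2,145.00     1,573.0226    15,730.2264
  Σ                  2,694.1524    21,104.3743
Price P = Σ PV = 2,694.1524.
Macaulay duration = Σ(t·PV) / P = 21,104.3743 / 2,694.1524 = 7.83340 years.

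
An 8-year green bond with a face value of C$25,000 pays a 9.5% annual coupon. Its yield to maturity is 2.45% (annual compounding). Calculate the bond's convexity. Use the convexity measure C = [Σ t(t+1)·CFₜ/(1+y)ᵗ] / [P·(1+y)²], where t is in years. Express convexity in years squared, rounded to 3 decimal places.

49.921

With y = 0.0245:
  t   CF        PV=CF/(1+0.0245)^t    t·PV        t(t+1)·PV
  1     2,375.00     2,318.2040     2,318.2040       4,636.4080
  2     2,375.00     2,262.7662     4,525.5325      13,576.5974
  3     2,375.00     2,208.6542     6,625.9626      26,503.8504
  4     2,375.00     2,155.8362     8,623.3449      43,116.7243
  5     2,375.00     2,104.2813    10,521.4066      63,128.4397
  6     2,375.00     2,053.9593    12,323.7559      86,266.2914
  7     2,375.00     2,004.8407    14,033.8850     112,271.0804
  8    27,375.00    22,555.8099   180,446.4793   1,624,018.3137
  Σ                 37,664.3519   239,418.5708   1,973,517.7052
P = 37,664.3519.
Convexity = Σ t(t+1)·PV / [P·(1+y)²] = 1,973,517.7052 / (37,664.3519 × 1.049600) = 49.92138.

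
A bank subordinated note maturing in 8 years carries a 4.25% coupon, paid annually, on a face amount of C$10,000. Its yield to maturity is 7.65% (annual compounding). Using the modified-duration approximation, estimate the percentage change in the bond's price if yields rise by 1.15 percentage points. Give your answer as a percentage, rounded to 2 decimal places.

Periodic yield y = 0.0765. Modified duration first:
  t   CF        PV=CF/(1+0.0765)^t    t·PV
  1       425.00       394.7980       394.7980
  2       425.00       366.7422       733.4844
  3       425.00       340.6801     1,022.0404
  4       425.00       316.4702     1,265.8807
  5       425.00       293.9807     1,469.9033
  6       425.00       273.0893     1,638.5360
  7       425.00       253.6826     1,775.7782
  8    10,425.00     5,780.4785    46,243.8280
  Σ                  8,019.9216    54,544.2490
P = 8,019.9216; D_Mac = 6.80110 yrs; D_mod = 6.80110/(1+0.0765) = 6.31778 yrs.
ΔP/P ≈ -D_mod · Δy = -6.31778 × (+0.0115) = -0.072655 = -7.2655%.

-7.27%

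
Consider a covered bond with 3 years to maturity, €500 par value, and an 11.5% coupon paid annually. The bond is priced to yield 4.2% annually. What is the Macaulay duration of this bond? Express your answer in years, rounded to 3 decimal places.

2.728 years

Periodic yield y = 0.042. Discount each cash flow and weight by its year:
  t   CF        PV=CF/(1+0.042)^t    t·PV
  1        57.50        55.1823        55.1823
  2        57.50        52.9581       105.9162
  3       557.50       492.7671     1,478.3013
  Σ                    600.9076     1,639.3999
Price P = Σ PV = 600.9076.
Macaulay duration = Σ(t·PV) / P = 1,639.3999 / 600.9076 = 2.72821 years.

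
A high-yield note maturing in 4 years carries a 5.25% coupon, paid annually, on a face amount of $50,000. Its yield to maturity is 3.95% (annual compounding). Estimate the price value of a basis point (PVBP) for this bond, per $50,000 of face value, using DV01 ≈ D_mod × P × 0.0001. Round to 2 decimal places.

Periodic yield y = 0.0395.
  t   CF        PV=CF/(1+0.0395)^t    t·PV
  1     2,625.00     2,525.2525     2,525.2525
  2     2,625.00     2,429.2954     4,858.5907
  3     2,625.00     2,336.9845     7,010.9534
  4    52,625.00    45,070.6825   180,282.7298
  Σ                 52,362.2148   194,677.5265
P = 52,362.2148; D_Mac = 3.71790 yrs; D_mod = 3.57662 yrs.
DV01 ≈ 3.57662 × 52,362.2148 × 0.0001 = 18.727997.

$18.73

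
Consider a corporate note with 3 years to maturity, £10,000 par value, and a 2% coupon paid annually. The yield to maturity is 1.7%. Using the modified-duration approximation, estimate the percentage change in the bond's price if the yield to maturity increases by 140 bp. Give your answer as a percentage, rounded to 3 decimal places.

Periodic yield y = 0.017. Modified duration first:
  t   CF        PV=CF/(1+0.017)^t    t·PV
  1       200.00       196.6568       196.6568
  2       200.00       193.3696       386.7391
  3    10,200.00     9,696.9982    29,090.9945
  Σ                 10,087.0245    29,674.3904
P = 10,087.0245; D_Mac = 2.94184 yrs; D_mod = 2.94184/(1+0.017) = 2.89266 yrs.
ΔP/P ≈ -D_mod · Δy = -2.89266 × (+0.014) = -0.040497 = -4.0497%.

-4.050%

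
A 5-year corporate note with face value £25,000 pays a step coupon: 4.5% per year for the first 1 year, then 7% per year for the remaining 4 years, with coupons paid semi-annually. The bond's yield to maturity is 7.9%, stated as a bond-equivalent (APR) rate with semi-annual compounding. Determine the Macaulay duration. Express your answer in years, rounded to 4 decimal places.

4.3772 years

Periodic yield y = 0.0395. Discount each cash flow and weight by its period:
  t   CF        PV=CF/(1+0.0395)^t    t·PV
  1       562.50       541.1255       541.1255
  2       562.50       520.5633     1,041.1266
  3       875.00       778.9948     2,336.9845
  4       875.00       749.3938     2,997.5751
  5       875.00       720.9175     3,604.5876
  6       875.00       693.5234     4,161.1401
  7       875.00       667.1701     4,670.1909
  8       875.00       641.8183     5,134.5465
  9       875.00       617.4298     5,556.8685
  10   25,875.00    17,564.4850   175,644.8505
  Σ                 23,495.4216   205,688.9959
Price P = Σ PV = 23,495.4216.
Macaulay duration = Σ(t·PV) / P = 205,688.9959 / 23,495.4216 = 8.75443 half-year periods.
In years: 8.75443 / 2 = 4.37721 years.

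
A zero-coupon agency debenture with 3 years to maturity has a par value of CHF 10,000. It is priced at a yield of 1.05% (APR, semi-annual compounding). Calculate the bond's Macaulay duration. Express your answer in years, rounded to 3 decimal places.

3.000 years

A zero-coupon bond has a single cash flow at maturity, so its Macaulay duration equals its maturity: 3 years.
(Equivalently: 6 semi-annual periods ÷ 2 = 3 years.)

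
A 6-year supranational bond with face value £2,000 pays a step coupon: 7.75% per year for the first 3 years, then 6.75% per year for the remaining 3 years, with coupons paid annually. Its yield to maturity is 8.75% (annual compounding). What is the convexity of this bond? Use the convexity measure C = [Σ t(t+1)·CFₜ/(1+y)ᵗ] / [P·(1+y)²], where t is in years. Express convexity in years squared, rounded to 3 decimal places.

27.726

With y = 0.0875:
  t   CF        PV=CF/(1+0.0875)^t    t·PV        t(t+1)·PV
  1       155.00       142.5287       142.5287         285.0575
  2       155.00       131.0609       262.1218         786.3654
  3       155.00       120.5158       361.5473       1,446.1893
  4       135.00        96.5199       386.0795       1,930.3973
  5       135.00        88.7539       443.7695       2,662.6170
  6     2,135.00     1,290.6910     7,744.1461      54,209.0225
  Σ                  1,870.0702     9,340.1929      61,319.6490
P = 1,870.0702.
Convexity = Σ t(t+1)·PV / [P·(1+y)²] = 61,319.6490 / (1,870.0702 × 1.182656) = 27.72574.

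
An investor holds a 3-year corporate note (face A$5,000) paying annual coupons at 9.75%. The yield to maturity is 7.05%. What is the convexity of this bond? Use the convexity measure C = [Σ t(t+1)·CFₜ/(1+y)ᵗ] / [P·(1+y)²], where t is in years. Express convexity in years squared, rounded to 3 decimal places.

9.313

With y = 0.0705:
  t   CF        PV=CF/(1+0.0705)^t    t·PV        t(t+1)·PV
  1       487.50       455.3947       455.3947         910.7894
  2       487.50       425.4037       850.8074       2,552.4223
  3     5,487.50     4,473.1609    13,419.4826      53,677.9306
  Σ                  5,353.9593    14,725.6847      57,141.1422
P = 5,353.9593.
Convexity = Σ t(t+1)·PV / [P·(1+y)²] = 57,141.1422 / (5,353.9593 × 1.145970) = 9.31323.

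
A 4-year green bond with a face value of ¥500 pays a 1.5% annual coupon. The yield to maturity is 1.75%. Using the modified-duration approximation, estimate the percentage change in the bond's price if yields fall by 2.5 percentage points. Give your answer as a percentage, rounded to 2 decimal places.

+9.61%

Periodic yield y = 0.0175. Modified duration first:
  t   CF        PV=CF/(1+0.0175)^t    t·PV
  1         7.50         7.3710         7.3710
  2         7.50         7.2442        14.4885
  3         7.50         7.1196        21.3589
  4       507.50       473.4764     1,893.9058
  Σ                    495.2113     1,937.1242
P = 495.2113; D_Mac = 3.91171 yrs; D_mod = 3.91171/(1+0.0175) = 3.84443 yrs.
ΔP/P ≈ -D_mod · Δy = -3.84443 × (-0.025) = +0.096111 = +9.6111%.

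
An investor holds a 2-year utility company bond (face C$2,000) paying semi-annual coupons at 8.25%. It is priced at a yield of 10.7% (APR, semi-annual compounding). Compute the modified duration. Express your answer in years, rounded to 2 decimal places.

Periodic yield y = 0.0535. First find Macaulay duration:
  t   CF        PV=CF/(1+0.0535)^t    t·PV
  1        82.50        78.3104        78.3104
  2        82.50        74.3335       148.6671
  3        82.50        70.5587       211.6760
  4     2,082.50     1,690.6233     6,762.4932
  Σ                  1,913.8259     7,201.1467
P = 1,913.8259; Macaulay duration = 7,201.1467 / 1,913.8259 = 3.76270 half-year periods = 1.88135 years.
Modified duration = D_Mac / (1 + y) = 1.88135 / 1.0535 = 1.78581 years.

1.79 years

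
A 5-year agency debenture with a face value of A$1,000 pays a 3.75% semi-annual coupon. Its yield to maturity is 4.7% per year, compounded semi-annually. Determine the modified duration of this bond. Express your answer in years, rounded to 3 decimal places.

4.490 years

Periodic yield y = 0.0235. First find Macaulay duration:
  t   CF        PV=CF/(1+0.0235)^t    t·PV
  1        18.75        18.3195        18.3195
  2        18.75        17.8989        35.7977
  3        18.75        17.4879        52.4637
  4        18.75        17.0864        68.3455
  5        18.75        16.6941        83.4703
  6        18.75        16.3108        97.8646
  7        18.75        15.9363       111.5538
  8        18.75        15.5704       124.5628
  9        18.75        15.2129       136.9157
  10    1,018.75       807.5867     8,075.8669
  Σ                    958.1036     8,805.1605
P = 958.1036; Macaulay duration = 8,805.1605 / 958.1036 = 9.19020 half-year periods = 4.59510 years.
Modified duration = D_Mac / (1 + y) = 4.59510 / 1.0235 = 4.48959 years.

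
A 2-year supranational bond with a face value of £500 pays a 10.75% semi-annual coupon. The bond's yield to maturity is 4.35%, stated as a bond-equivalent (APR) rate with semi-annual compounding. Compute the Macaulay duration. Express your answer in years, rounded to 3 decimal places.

1.861 years

Periodic yield y = 0.02175. Discount each cash flow and weight by its period:
  t   CF        PV=CF/(1+0.02175)^t    t·PV
  1       26.875        26.3029        26.3029
  2       26.875        25.7430        51.4860
  3       26.875        25.1950        75.5850
  4      526.875       483.4249     1,933.6996
  Σ                    560.6658     2,087.0735
Price P = Σ PV = 560.6658.
Macaulay duration = Σ(t·PV) / P = 2,087.0735 / 560.6658 = 3.72249 half-year periods.
In years: 3.72249 / 2 = 1.86125 years.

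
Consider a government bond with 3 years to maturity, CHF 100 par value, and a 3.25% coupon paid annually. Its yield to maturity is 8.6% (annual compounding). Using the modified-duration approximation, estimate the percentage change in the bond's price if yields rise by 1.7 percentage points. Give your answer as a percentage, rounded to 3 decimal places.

-4.538%

Periodic yield y = 0.086. Modified duration first:
  t   CF        PV=CF/(1+0.086)^t    t·PV
  1         3.25         2.9926         2.9926
  2         3.25         2.7556         5.5113
  3       103.25        80.6122       241.8365
  Σ                     86.3604       250.3404
P = 86.3604; D_Mac = 2.89879 yrs; D_mod = 2.89879/(1+0.086) = 2.66923 yrs.
ΔP/P ≈ -D_mod · Δy = -2.66923 × (+0.017) = -0.045377 = -4.5377%.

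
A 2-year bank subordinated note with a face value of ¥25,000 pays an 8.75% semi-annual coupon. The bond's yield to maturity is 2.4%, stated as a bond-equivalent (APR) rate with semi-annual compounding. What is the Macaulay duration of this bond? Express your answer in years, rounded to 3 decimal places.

1.885 years

Periodic yield y = 0.012. Discount each cash flow and weight by its period:
  t   CF        PV=CF/(1+0.012)^t    t·PV
  1     1,093.75     1,080.7806     1,080.7806
  2     1,093.75     1,067.9651     2,135.9301
  3     1,093.75     1,055.3014     3,165.9043
  4    26,093.75    24,877.9418    99,511.7671
  Σ                 28,081.9889   105,894.3822
Price P = Σ PV = 28,081.9889.
Macaulay duration = Σ(t·PV) / P = 105,894.3822 / 28,081.9889 = 3.77090 half-year periods.
In years: 3.77090 / 2 = 1.88545 years.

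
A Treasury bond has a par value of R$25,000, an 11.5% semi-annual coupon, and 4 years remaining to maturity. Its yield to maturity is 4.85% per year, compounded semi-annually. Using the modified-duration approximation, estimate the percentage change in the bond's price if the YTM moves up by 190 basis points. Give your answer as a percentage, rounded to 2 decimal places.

-6.30%

Periodic yield y = 0.02425. Modified duration first:
  t   CF        PV=CF/(1+0.02425)^t    t·PV
  1     1,437.50     1,403.4660     1,403.4660
  2     1,437.50     1,370.2377     2,740.4754
  3     1,437.50     1,337.7961     4,013.3884
  4     1,437.50     1,306.1227     5,224.4906
  5     1,437.50     1,275.1991     6,375.9954
  6     1,437.50     1,245.0076     7,470.0459
  7     1,437.50     1,215.5310     8,508.7171
  8    26,437.50    21,825.9222   174,607.3780
  Σ                 30,979.2824   210,343.9567
P = 30,979.2824; D_Mac = 6.78983 half-year periods = 3.39491 yrs; D_mod = 3.39491/(1+0.02425) = 3.31454 yrs.
ΔP/P ≈ -D_mod · Δy = -3.31454 × (+0.019) = -0.062976 = -6.2976%.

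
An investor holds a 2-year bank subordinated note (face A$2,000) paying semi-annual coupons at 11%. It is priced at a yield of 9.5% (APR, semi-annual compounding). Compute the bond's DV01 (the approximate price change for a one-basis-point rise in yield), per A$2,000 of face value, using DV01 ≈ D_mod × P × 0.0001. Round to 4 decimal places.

A$0.3629

Periodic yield y = 0.0475.
  t   CF        PV=CF/(1+0.0475)^t    t·PV
  1       110.00       105.0119       105.0119
  2       110.00       100.2501       200.5001
  3       110.00        95.7041       287.1123
  4     2,110.00     1,752.5335     7,010.1340
  Σ                  2,053.4996     7,602.7584
P = 2,053.4996; D_Mac = 3.70234 half-year periods = 1.85117 yrs; D_mod = 1.76723 yrs.
DV01 ≈ 1.76723 × 2,053.4996 × 0.0001 = 0.362900.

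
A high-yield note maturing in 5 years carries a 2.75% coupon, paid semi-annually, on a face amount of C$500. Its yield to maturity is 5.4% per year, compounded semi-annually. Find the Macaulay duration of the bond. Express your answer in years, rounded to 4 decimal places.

Periodic yield y = 0.027. Discount each cash flow and weight by its period:
  t   CF        PV=CF/(1+0.027)^t    t·PV
  1        6.875         6.6943         6.6943
  2        6.875         6.5183        13.0365
  3        6.875         6.3469        19.0407
  4        6.875         6.1800        24.7201
  5        6.875         6.0176        30.0878
  6        6.875         5.8594        35.1561
  7        6.875         5.7053        39.9372
  8        6.875         5.5553        44.4426
  9        6.875         5.4093        48.6834
  10     506.875       388.3260     3,883.2597
  Σ                    442.6122     4,145.0585
Price P = Σ PV = 442.6122.
Macaulay duration = Σ(t·PV) / P = 4,145.0585 / 442.6122 = 9.36499 half-year periods.
In years: 9.36499 / 2 = 4.68249 years.

4.6825 years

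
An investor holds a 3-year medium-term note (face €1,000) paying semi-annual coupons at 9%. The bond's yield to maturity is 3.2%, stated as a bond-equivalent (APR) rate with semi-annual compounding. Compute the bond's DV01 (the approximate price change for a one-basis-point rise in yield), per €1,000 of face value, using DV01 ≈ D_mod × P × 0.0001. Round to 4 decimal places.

Periodic yield y = 0.016.
  t   CF        PV=CF/(1+0.016)^t    t·PV
  1        45.00        44.2913        44.2913
  2        45.00        43.5938        87.1877
  3        45.00        42.9073       128.7220
  4        45.00        42.2316       168.9265
  5        45.00        41.5665       207.8327
  6     1,045.00       950.0666     5,700.3995
  Σ                  1,164.6572     6,337.3597
P = 1,164.6572; D_Mac = 5.44139 half-year periods = 2.72070 yrs; D_mod = 2.67785 yrs.
DV01 ≈ 2.67785 × 1,164.6572 × 0.0001 = 0.311878.

€0.3119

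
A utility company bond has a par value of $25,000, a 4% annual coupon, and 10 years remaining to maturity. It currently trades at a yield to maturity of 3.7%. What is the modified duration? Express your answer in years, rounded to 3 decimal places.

Periodic yield y = 0.037. First find Macaulay duration:
  t   CF        PV=CF/(1+0.037)^t    t·PV
  1     1,000.00       964.3202       964.3202
  2     1,000.00       929.9134     1,859.8267
  3     1,000.00       896.7342     2,690.2026
  4     1,000.00       864.7389     3,458.9554
  5     1,000.00       833.8851     4,169.4255
  6     1,000.00       804.1322     4,824.7933
  7     1,000.00       775.4409     5,428.0863
  8     1,000.00       747.7733     5,982.1863
  9     1,000.00       721.0929     6,489.8357
  10   26,000.00    18,079.4737   180,794.7371
  Σ                 25,617.5046   216,662.3692
P = 25,617.5046; Macaulay duration = 216,662.3692 / 25,617.5046 = 8.45759 years.
Modified duration = D_Mac / (1 + y) = 8.45759 / 1.037 = 8.15583 years.

8.156 years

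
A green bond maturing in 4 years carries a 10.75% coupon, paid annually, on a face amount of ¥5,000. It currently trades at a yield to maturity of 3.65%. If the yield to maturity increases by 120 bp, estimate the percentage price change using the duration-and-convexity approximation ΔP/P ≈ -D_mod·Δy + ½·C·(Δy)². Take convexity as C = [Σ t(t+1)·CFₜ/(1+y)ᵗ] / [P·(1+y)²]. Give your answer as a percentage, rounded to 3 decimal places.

With y = 0.0365:
  t   CF        PV=CF/(1+0.0365)^t    t·PV        t(t+1)·PV
  1       537.50       518.5721       518.5721       1,037.1442
  2       537.50       500.3108     1,000.6215       3,001.8646
  3       537.50       482.6925     1,448.0775       5,792.3100
  4     5,537.50     4,797.7378    19,190.9514      95,954.7568
  Σ                  6,299.3132    22,158.2225     105,786.0757
P = 6,299.3132; D_Mac = 3.51756 yrs; D_mod = 3.39369 yrs; C = 15.63136.
Duration effect: -3.39369 × (+0.012) = -0.040724
Convexity effect: 0.5 × 15.63136 × (0.012)² = +0.0011255
ΔP/P ≈ -0.040724 + 0.0011255 = -0.039599 = -3.9599%.

-3.960%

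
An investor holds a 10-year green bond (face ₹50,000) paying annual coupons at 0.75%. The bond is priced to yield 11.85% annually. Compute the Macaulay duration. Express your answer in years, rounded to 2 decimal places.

9.38 years

Periodic yield y = 0.1185. Discount each cash flow and weight by its year:
  t   CF        PV=CF/(1+0.1185)^t    t·PV
  1       375.00       335.2705       335.2705
  2       375.00       299.7501       599.5001
  3       375.00       267.9929       803.9787
  4       375.00       239.6003       958.4011
  5       375.00       214.2157     1,071.0786
  6       375.00       191.5205     1,149.1232
  7       375.00       171.2298     1,198.6086
  8       375.00       153.0888     1,224.7102
  9       375.00       136.8697     1,231.8275
  10   50,375.00    16,438.2346   164,382.3462
  Σ                 18,447.7729   172,954.8447
Price P = Σ PV = 18,447.7729.
Macaulay duration = Σ(t·PV) / P = 172,954.8447 / 18,447.7729 = 9.37538 years.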